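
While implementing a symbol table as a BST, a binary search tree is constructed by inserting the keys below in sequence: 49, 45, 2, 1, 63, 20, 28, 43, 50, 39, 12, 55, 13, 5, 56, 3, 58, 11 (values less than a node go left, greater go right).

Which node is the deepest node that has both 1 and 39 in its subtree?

49: root
45: left child of 49 (depth 1)
2: left child of 45 (depth 2)
1: left child of 2 (depth 3)
63: right child of 49 (depth 1)
20: right child of 2 (depth 3)
28: right child of 20 (depth 4)
43: right child of 28 (depth 5)
50: left child of 63 (depth 2)
39: left child of 43 (depth 6)
12: left child of 20 (depth 4)
55: right child of 50 (depth 3)
13: right child of 12 (depth 5)
5: left child of 12 (depth 5)
56: right child of 55 (depth 4)
3: left child of 5 (depth 6)
58: right child of 56 (depth 5)
11: right child of 5 (depth 6)

Path to 1: 49 → 45 → 2 → 1
Path to 39: 49 → 45 → 2 → 20 → 28 → 43 → 39
The paths share a prefix ending at 2, then split left and right.

2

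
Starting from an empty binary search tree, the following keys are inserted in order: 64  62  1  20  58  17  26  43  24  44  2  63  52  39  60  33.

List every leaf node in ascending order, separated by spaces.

2 24 33 52 60 63

Resulting structure (node: left, right):
  64: L=62, R=–
  62: L=1, R=63
  1: L=–, R=20
  20: L=17, R=58
  58: L=26, R=60
  17: L=2, R=–
  26: L=24, R=43
  43: L=39, R=44
  24: L=–, R=–
  44: L=–, R=52
  2: L=–, R=–
  63: L=–, R=–
  52: L=–, R=–
  39: L=33, R=–
  60: L=–, R=–
  33: L=–, R=–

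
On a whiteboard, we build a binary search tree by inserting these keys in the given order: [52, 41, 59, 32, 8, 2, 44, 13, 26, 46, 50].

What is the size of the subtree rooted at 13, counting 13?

52: root
41: left child of 52 (depth 1)
59: right child of 52 (depth 1)
32: left child of 41 (depth 2)
8: left child of 32 (depth 3)
2: left child of 8 (depth 4)
44: right child of 41 (depth 2)
13: right child of 8 (depth 4)
26: right child of 13 (depth 5)
46: right child of 44 (depth 3)
50: right child of 46 (depth 4)

Subtree rooted at 13 contains: 13, 26 — 2 nodes.

2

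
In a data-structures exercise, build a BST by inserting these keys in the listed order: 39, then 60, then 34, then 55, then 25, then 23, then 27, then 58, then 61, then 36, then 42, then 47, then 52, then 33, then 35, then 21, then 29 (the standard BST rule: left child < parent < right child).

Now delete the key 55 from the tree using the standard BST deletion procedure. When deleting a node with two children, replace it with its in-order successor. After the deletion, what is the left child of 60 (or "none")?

Insert 39: tree is empty, so 39 becomes the root.
Insert 60: 60 > 39 → go right. Place as right child of 39.
Insert 34: 34 < 39 → go left. Place as left child of 39.
Insert 55: 55 > 39 → go right; 55 < 60 → go left. Place as left child of 60.
Insert 25: 25 < 39 → go left; 25 < 34 → go left. Place as left child of 34.
Insert 23: 23 < 39 → go left; 23 < 34 → go left; 23 < 25 → go left. Place as left child of 25.
Insert 27: 27 < 39 → go left; 27 < 34 → go left; 27 > 25 → go right. Place as right child of 25.
Insert 58: 58 > 39 → go right; 58 < 60 → go left; 58 > 55 → go right. Place as right child of 55.
Insert 61: 61 > 39 → go right; 61 > 60 → go right. Place as right child of 60.
Insert 36: 36 < 39 → go left; 36 > 34 → go right. Place as right child of 34.
Insert 42: 42 > 39 → go right; 42 < 60 → go left; 42 < 55 → go left. Place as left child of 55.
Insert 47: 47 > 39 → go right; 47 < 60 → go left; 47 < 55 → go left; 47 > 42 → go right. Place as right child of 42.
Insert 52: 52 > 39 → go right; 52 < 60 → go left; 52 < 55 → go left; 52 > 42 → go right; 52 > 47 → go right. Place as right child of 47.
Insert 33: 33 < 39 → go left; 33 < 34 → go left; 33 > 25 → go right; 33 > 27 → go right. Place as right child of 27.
Insert 35: 35 < 39 → go left; 35 > 34 → go right; 35 < 36 → go left. Place as left child of 36.
Insert 21: 21 < 39 → go left; 21 < 34 → go left; 21 < 25 → go left; 21 < 23 → go left. Place as left child of 23.
Insert 29: 29 < 39 → go left; 29 < 34 → go left; 29 > 25 → go right; 29 > 27 → go right; 29 < 33 → go left. Place as left child of 33.

Delete 55 (two children — replace with in-order successor).
After deletion, 60's left child: 58.

58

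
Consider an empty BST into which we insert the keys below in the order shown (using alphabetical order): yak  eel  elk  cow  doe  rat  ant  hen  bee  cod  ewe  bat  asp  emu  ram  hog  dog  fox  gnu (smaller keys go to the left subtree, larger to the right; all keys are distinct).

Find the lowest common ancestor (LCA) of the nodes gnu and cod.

yak: root
eel: left child of yak (depth 1)
elk: right child of eel (depth 2)
cow: left child of eel (depth 2)
doe: right child of cow (depth 3)
rat: right child of elk (depth 3)
ant: left child of cow (depth 3)
hen: left child of rat (depth 4)
bee: right child of ant (depth 4)
cod: right child of bee (depth 5)
ewe: left child of hen (depth 5)
bat: left child of bee (depth 5)
asp: left child of bat (depth 6)
emu: left child of ewe (depth 6)
ram: right child of hen (depth 5)
hog: left child of ram (depth 6)
dog: right child of doe (depth 4)
fox: right child of ewe (depth 6)
gnu: right child of fox (depth 7)

Path to gnu: yak → eel → elk → rat → hen → ewe → fox → gnu
Path to cod: yak → eel → cow → ant → bee → cod
The paths share a prefix ending at eel, then split left and right.

eel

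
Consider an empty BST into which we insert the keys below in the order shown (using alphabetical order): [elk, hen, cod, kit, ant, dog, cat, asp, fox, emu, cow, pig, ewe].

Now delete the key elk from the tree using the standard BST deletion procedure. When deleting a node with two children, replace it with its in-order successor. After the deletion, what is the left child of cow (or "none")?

Insert elk: tree is empty, so elk becomes the root.
Insert hen: hen > elk → go right. Place as right child of elk.
Insert cod: cod < elk → go left. Place as left child of elk.
Insert kit: kit > elk → go right; kit > hen → go right. Place as right child of hen.
Insert ant: ant < elk → go left; ant < cod → go left. Place as left child of cod.
Insert dog: dog < elk → go left; dog > cod → go right. Place as right child of cod.
Insert cat: cat < elk → go left; cat < cod → go left; cat > ant → go right. Place as right child of ant.
Insert asp: asp < elk → go left; asp < cod → go left; asp > ant → go right; asp < cat → go left. Place as left child of cat.
Insert fox: fox > elk → go right; fox < hen → go left. Place as left child of hen.
Insert emu: emu > elk → go right; emu < hen → go left; emu < fox → go left. Place as left child of fox.
Insert cow: cow < elk → go left; cow > cod → go right; cow < dog → go left. Place as left child of dog.
Insert pig: pig > elk → go right; pig > hen → go right; pig > kit → go right. Place as right child of kit.
Insert ewe: ewe > elk → go right; ewe < hen → go left; ewe < fox → go left; ewe > emu → go right. Place as right child of emu.

Delete elk (two children — replace with in-order successor).
After deletion, cow's left child: none.

none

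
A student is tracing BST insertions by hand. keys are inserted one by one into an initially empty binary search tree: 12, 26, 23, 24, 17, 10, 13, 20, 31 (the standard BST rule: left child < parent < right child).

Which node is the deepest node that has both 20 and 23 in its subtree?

23

Insert 12: tree is empty, so 12 becomes the root.
Insert 26: 26 > 12 → go right. Place as right child of 12.
Insert 23: 23 > 12 → go right; 23 < 26 → go left. Place as left child of 26.
Insert 24: 24 > 12 → go right; 24 < 26 → go left; 24 > 23 → go right. Place as right child of 23.
Insert 17: 17 > 12 → go right; 17 < 26 → go left; 17 < 23 → go left. Place as left child of 23.
Insert 10: 10 < 12 → go left. Place as left child of 12.
Insert 13: 13 > 12 → go right; 13 < 26 → go left; 13 < 23 → go left; 13 < 17 → go left. Place as left child of 17.
Insert 20: 20 > 12 → go right; 20 < 26 → go left; 20 < 23 → go left; 20 > 17 → go right. Place as right child of 17.
Insert 31: 31 > 12 → go right; 31 > 26 → go right. Place as right child of 26.

Path to 20: 12 → 26 → 23 → 17 → 20
Path to 23: 12 → 26 → 23
23 lies on both paths and is an ancestor of the other node.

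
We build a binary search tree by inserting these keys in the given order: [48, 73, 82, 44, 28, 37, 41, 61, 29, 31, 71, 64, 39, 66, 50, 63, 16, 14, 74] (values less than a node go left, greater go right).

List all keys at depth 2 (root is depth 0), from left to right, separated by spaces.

28 61 82

48: root
73: right child of 48 (depth 1)
82: right child of 73 (depth 2)
44: left child of 48 (depth 1)
28: left child of 44 (depth 2)
37: right child of 28 (depth 3)
41: right child of 37 (depth 4)
61: left child of 73 (depth 2)
29: left child of 37 (depth 4)
31: right child of 29 (depth 5)
71: right child of 61 (depth 3)
64: left child of 71 (depth 4)
39: left child of 41 (depth 5)
66: right child of 64 (depth 5)
50: left child of 61 (depth 3)
63: left child of 64 (depth 5)
16: left child of 28 (depth 3)
14: left child of 16 (depth 4)
74: left child of 82 (depth 3)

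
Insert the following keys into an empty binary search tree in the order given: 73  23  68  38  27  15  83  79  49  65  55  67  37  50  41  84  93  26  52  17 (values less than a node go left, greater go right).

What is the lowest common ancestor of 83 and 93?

Insert 73: tree is empty, so 73 becomes the root.
Insert 23: 23 < 73 → go left. Place as left child of 73.
Insert 68: 68 < 73 → go left; 68 > 23 → go right. Place as right child of 23.
Insert 38: 38 < 73 → go left; 38 > 23 → go right; 38 < 68 → go left. Place as left child of 68.
Insert 27: 27 < 73 → go left; 27 > 23 → go right; 27 < 68 → go left; 27 < 38 → go left. Place as left child of 38.
Insert 15: 15 < 73 → go left; 15 < 23 → go left. Place as left child of 23.
Insert 83: 83 > 73 → go right. Place as right child of 73.
Insert 79: 79 > 73 → go right; 79 < 83 → go left. Place as left child of 83.
Insert 49: 49 < 73 → go left; 49 > 23 → go right; 49 < 68 → go left; 49 > 38 → go right. Place as right child of 38.
Insert 65: 65 < 73 → go left; 65 > 23 → go right; 65 < 68 → go left; 65 > 38 → go right; 65 > 49 → go right. Place as right child of 49.
Insert 55: 55 < 73 → go left; 55 > 23 → go right; 55 < 68 → go left; 55 > 38 → go right; 55 > 49 → go right; 55 < 65 → go left. Place as left child of 65.
Insert 67: 67 < 73 → go left; 67 > 23 → go right; 67 < 68 → go left; 67 > 38 → go right; 67 > 49 → go right; 67 > 65 → go right. Place as right child of 65.
Insert 37: 37 < 73 → go left; 37 > 23 → go right; 37 < 68 → go left; 37 < 38 → go left; 37 > 27 → go right. Place as right child of 27.
Insert 50: 50 < 73 → go left; 50 > 23 → go right; 50 < 68 → go left; 50 > 38 → go right; 50 > 49 → go right; 50 < 65 → go left; 50 < 55 → go left. Place as left child of 55.
Insert 41: 41 < 73 → go left; 41 > 23 → go right; 41 < 68 → go left; 41 > 38 → go right; 41 < 49 → go left. Place as left child of 49.
Insert 84: 84 > 73 → go right; 84 > 83 → go right. Place as right child of 83.
Insert 93: 93 > 73 → go right; 93 > 83 → go right; 93 > 84 → go right. Place as right child of 84.
Insert 26: 26 < 73 → go left; 26 > 23 → go right; 26 < 68 → go left; 26 < 38 → go left; 26 < 27 → go left. Place as left child of 27.
Insert 52: 52 < 73 → go left; 52 > 23 → go right; 52 < 68 → go left; 52 > 38 → go right; 52 > 49 → go right; 52 < 65 → go left; 52 < 55 → go left; 52 > 50 → go right. Place as right child of 50.
Insert 17: 17 < 73 → go left; 17 < 23 → go left; 17 > 15 → go right. Place as right child of 15.

Path to 83: 73 → 83
Path to 93: 73 → 83 → 84 → 93
83 lies on both paths and is an ancestor of the other node.

83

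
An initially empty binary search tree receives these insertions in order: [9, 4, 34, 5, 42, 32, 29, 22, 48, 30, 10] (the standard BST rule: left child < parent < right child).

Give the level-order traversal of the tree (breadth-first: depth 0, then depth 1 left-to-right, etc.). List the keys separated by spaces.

9 4 34 5 32 42 29 48 22 30 10

Insert 9: tree is empty, so 9 becomes the root.
Insert 4: 4 < 9 → go left. Place as left child of 9.
Insert 34: 34 > 9 → go right. Place as right child of 9.
Insert 5: 5 < 9 → go left; 5 > 4 → go right. Place as right child of 4.
Insert 42: 42 > 9 → go right; 42 > 34 → go right. Place as right child of 34.
Insert 32: 32 > 9 → go right; 32 < 34 → go left. Place as left child of 34.
Insert 29: 29 > 9 → go right; 29 < 34 → go left; 29 < 32 → go left. Place as left child of 32.
Insert 22: 22 > 9 → go right; 22 < 34 → go left; 22 < 32 → go left; 22 < 29 → go left. Place as left child of 29.
Insert 48: 48 > 9 → go right; 48 > 34 → go right; 48 > 42 → go right. Place as right child of 42.
Insert 30: 30 > 9 → go right; 30 < 34 → go left; 30 < 32 → go left; 30 > 29 → go right. Place as right child of 29.
Insert 10: 10 > 9 → go right; 10 < 34 → go left; 10 < 32 → go left; 10 < 29 → go left; 10 < 22 → go left. Place as left child of 22.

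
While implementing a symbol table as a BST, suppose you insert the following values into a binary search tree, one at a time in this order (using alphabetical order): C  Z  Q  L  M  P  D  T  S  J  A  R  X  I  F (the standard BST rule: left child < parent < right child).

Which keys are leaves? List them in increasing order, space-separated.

A F P R X

C: root
Z: right child of C (depth 1)
Q: left child of Z (depth 2)
L: left child of Q (depth 3)
M: right child of L (depth 4)
P: right child of M (depth 5)
D: left child of L (depth 4)
T: right child of Q (depth 3)
S: left child of T (depth 4)
J: right child of D (depth 5)
A: left child of C (depth 1)
R: left child of S (depth 5)
X: right child of T (depth 4)
I: left child of J (depth 6)
F: left child of I (depth 7)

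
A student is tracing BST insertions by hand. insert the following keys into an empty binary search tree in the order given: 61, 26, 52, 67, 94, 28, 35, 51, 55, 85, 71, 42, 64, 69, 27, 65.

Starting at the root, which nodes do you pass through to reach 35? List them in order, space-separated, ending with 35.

61: root
26: left child of 61 (depth 1)
52: right child of 26 (depth 2)
67: right child of 61 (depth 1)
94: right child of 67 (depth 2)
28: left child of 52 (depth 3)
35: right child of 28 (depth 4)
51: right child of 35 (depth 5)
55: right child of 52 (depth 3)
85: left child of 94 (depth 3)
71: left child of 85 (depth 4)
42: left child of 51 (depth 6)
64: left child of 67 (depth 2)
69: left child of 71 (depth 5)
27: left child of 28 (depth 4)
65: right child of 64 (depth 3)

61 26 52 28 35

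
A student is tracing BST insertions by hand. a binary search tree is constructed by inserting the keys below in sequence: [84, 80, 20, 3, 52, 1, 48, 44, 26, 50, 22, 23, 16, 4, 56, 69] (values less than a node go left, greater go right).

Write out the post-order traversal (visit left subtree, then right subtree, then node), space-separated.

1 4 16 3 23 22 26 44 50 48 69 56 52 20 80 84

Insert 84: tree is empty, so 84 becomes the root.
Insert 80: 80 < 84 → go left. Place as left child of 84.
Insert 20: 20 < 84 → go left; 20 < 80 → go left. Place as left child of 80.
Insert 3: 3 < 84 → go left; 3 < 80 → go left; 3 < 20 → go left. Place as left child of 20.
Insert 52: 52 < 84 → go left; 52 < 80 → go left; 52 > 20 → go right. Place as right child of 20.
Insert 1: 1 < 84 → go left; 1 < 80 → go left; 1 < 20 → go left; 1 < 3 → go left. Place as left child of 3.
Insert 48: 48 < 84 → go left; 48 < 80 → go left; 48 > 20 → go right; 48 < 52 → go left. Place as left child of 52.
Insert 44: 44 < 84 → go left; 44 < 80 → go left; 44 > 20 → go right; 44 < 52 → go left; 44 < 48 → go left. Place as left child of 48.
Insert 26: 26 < 84 → go left; 26 < 80 → go left; 26 > 20 → go right; 26 < 52 → go left; 26 < 48 → go left; 26 < 44 → go left. Place as left child of 44.
Insert 50: 50 < 84 → go left; 50 < 80 → go left; 50 > 20 → go right; 50 < 52 → go left; 50 > 48 → go right. Place as right child of 48.
Insert 22: 22 < 84 → go left; 22 < 80 → go left; 22 > 20 → go right; 22 < 52 → go left; 22 < 48 → go left; 22 < 44 → go left; 22 < 26 → go left. Place as left child of 26.
Insert 23: 23 < 84 → go left; 23 < 80 → go left; 23 > 20 → go right; 23 < 52 → go left; 23 < 48 → go left; 23 < 44 → go left; 23 < 26 → go left; 23 > 22 → go right. Place as right child of 22.
Insert 16: 16 < 84 → go left; 16 < 80 → go left; 16 < 20 → go left; 16 > 3 → go right. Place as right child of 3.
Insert 4: 4 < 84 → go left; 4 < 80 → go left; 4 < 20 → go left; 4 > 3 → go right; 4 < 16 → go left. Place as left child of 16.
Insert 56: 56 < 84 → go left; 56 < 80 → go left; 56 > 20 → go right; 56 > 52 → go right. Place as right child of 52.
Insert 69: 69 < 84 → go left; 69 < 80 → go left; 69 > 20 → go right; 69 > 52 → go right; 69 > 56 → go right. Place as right child of 56.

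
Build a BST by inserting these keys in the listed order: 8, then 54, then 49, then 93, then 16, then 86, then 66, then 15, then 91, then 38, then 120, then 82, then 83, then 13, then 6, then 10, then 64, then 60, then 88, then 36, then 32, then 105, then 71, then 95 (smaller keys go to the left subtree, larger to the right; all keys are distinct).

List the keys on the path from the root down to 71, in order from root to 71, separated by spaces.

Insert 8: tree is empty, so 8 becomes the root.
Insert 54: 54 > 8 → go right. Place as right child of 8.
Insert 49: 49 > 8 → go right; 49 < 54 → go left. Place as left child of 54.
Insert 93: 93 > 8 → go right; 93 > 54 → go right. Place as right child of 54.
Insert 16: 16 > 8 → go right; 16 < 54 → go left; 16 < 49 → go left. Place as left child of 49.
Insert 86: 86 > 8 → go right; 86 > 54 → go right; 86 < 93 → go left. Place as left child of 93.
Insert 66: 66 > 8 → go right; 66 > 54 → go right; 66 < 93 → go left; 66 < 86 → go left. Place as left child of 86.
Insert 15: 15 > 8 → go right; 15 < 54 → go left; 15 < 49 → go left; 15 < 16 → go left. Place as left child of 16.
Insert 91: 91 > 8 → go right; 91 > 54 → go right; 91 < 93 → go left; 91 > 86 → go right. Place as right child of 86.
Insert 38: 38 > 8 → go right; 38 < 54 → go left; 38 < 49 → go left; 38 > 16 → go right. Place as right child of 16.
Insert 120: 120 > 8 → go right; 120 > 54 → go right; 120 > 93 → go right. Place as right child of 93.
Insert 82: 82 > 8 → go right; 82 > 54 → go right; 82 < 93 → go left; 82 < 86 → go left; 82 > 66 → go right. Place as right child of 66.
Insert 83: 83 > 8 → go right; 83 > 54 → go right; 83 < 93 → go left; 83 < 86 → go left; 83 > 66 → go right; 83 > 82 → go right. Place as right child of 82.
Insert 13: 13 > 8 → go right; 13 < 54 → go left; 13 < 49 → go left; 13 < 16 → go left; 13 < 15 → go left. Place as left child of 15.
Insert 6: 6 < 8 → go left. Place as left child of 8.
Insert 10: 10 > 8 → go right; 10 < 54 → go left; 10 < 49 → go left; 10 < 16 → go left; 10 < 15 → go left; 10 < 13 → go left. Place as left child of 13.
Insert 64: 64 > 8 → go right; 64 > 54 → go right; 64 < 93 → go left; 64 < 86 → go left; 64 < 66 → go left. Place as left child of 66.
Insert 60: 60 > 8 → go right; 60 > 54 → go right; 60 < 93 → go left; 60 < 86 → go left; 60 < 66 → go left; 60 < 64 → go left. Place as left child of 64.
Insert 88: 88 > 8 → go right; 88 > 54 → go right; 88 < 93 → go left; 88 > 86 → go right; 88 < 91 → go left. Place as left child of 91.
Insert 36: 36 > 8 → go right; 36 < 54 → go left; 36 < 49 → go left; 36 > 16 → go right; 36 < 38 → go left. Place as left child of 38.
Insert 32: 32 > 8 → go right; 32 < 54 → go left; 32 < 49 → go left; 32 > 16 → go right; 32 < 38 → go left; 32 < 36 → go left. Place as left child of 36.
Insert 105: 105 > 8 → go right; 105 > 54 → go right; 105 > 93 → go right; 105 < 120 → go left. Place as left child of 120.
Insert 71: 71 > 8 → go right; 71 > 54 → go right; 71 < 93 → go left; 71 < 86 → go left; 71 > 66 → go right; 71 < 82 → go left. Place as left child of 82.
Insert 95: 95 > 8 → go right; 95 > 54 → go right; 95 > 93 → go right; 95 < 120 → go left; 95 < 105 → go left. Place as left child of 105.

8 54 93 86 66 82 71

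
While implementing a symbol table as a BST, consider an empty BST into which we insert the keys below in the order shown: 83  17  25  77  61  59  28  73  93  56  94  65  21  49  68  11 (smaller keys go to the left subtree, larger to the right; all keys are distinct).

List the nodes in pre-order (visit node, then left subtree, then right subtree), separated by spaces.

83 17 11 25 21 77 61 59 28 56 49 73 65 68 93 94

83: root
17: left child of 83 (depth 1)
25: right child of 17 (depth 2)
77: right child of 25 (depth 3)
61: left child of 77 (depth 4)
59: left child of 61 (depth 5)
28: left child of 59 (depth 6)
73: right child of 61 (depth 5)
93: right child of 83 (depth 1)
56: right child of 28 (depth 7)
94: right child of 93 (depth 2)
65: left child of 73 (depth 6)
21: left child of 25 (depth 3)
49: left child of 56 (depth 8)
68: right child of 65 (depth 7)
11: left child of 17 (depth 2)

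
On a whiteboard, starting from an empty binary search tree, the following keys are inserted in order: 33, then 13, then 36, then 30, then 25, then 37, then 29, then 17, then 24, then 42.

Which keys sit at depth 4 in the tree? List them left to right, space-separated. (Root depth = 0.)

Insert 33: tree is empty, so 33 becomes the root.
Insert 13: 13 < 33 → go left. Place as left child of 33.
Insert 36: 36 > 33 → go right. Place as right child of 33.
Insert 30: 30 < 33 → go left; 30 > 13 → go right. Place as right child of 13.
Insert 25: 25 < 33 → go left; 25 > 13 → go right; 25 < 30 → go left. Place as left child of 30.
Insert 37: 37 > 33 → go right; 37 > 36 → go right. Place as right child of 36.
Insert 29: 29 < 33 → go left; 29 > 13 → go right; 29 < 30 → go left; 29 > 25 → go right. Place as right child of 25.
Insert 17: 17 < 33 → go left; 17 > 13 → go right; 17 < 30 → go left; 17 < 25 → go left. Place as left child of 25.
Insert 24: 24 < 33 → go left; 24 > 13 → go right; 24 < 30 → go left; 24 < 25 → go left; 24 > 17 → go right. Place as right child of 17.
Insert 42: 42 > 33 → go right; 42 > 36 → go right; 42 > 37 → go right. Place as right child of 37.

17 29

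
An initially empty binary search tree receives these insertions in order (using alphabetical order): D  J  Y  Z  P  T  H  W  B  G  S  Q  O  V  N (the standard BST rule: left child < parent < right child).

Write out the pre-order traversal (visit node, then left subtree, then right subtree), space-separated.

D: root
J: right child of D (depth 1)
Y: right child of J (depth 2)
Z: right child of Y (depth 3)
P: left child of Y (depth 3)
T: right child of P (depth 4)
H: left child of J (depth 2)
W: right child of T (depth 5)
B: left child of D (depth 1)
G: left child of H (depth 3)
S: left child of T (depth 5)
Q: left child of S (depth 6)
O: left child of P (depth 4)
V: left child of W (depth 6)
N: left child of O (depth 5)

D B J H G Y P O N T S Q W V Z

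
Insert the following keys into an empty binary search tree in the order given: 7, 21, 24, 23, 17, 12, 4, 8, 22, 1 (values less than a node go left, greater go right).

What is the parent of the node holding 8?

7: root
21: right child of 7 (depth 1)
24: right child of 21 (depth 2)
23: left child of 24 (depth 3)
17: left child of 21 (depth 2)
12: left child of 17 (depth 3)
4: left child of 7 (depth 1)
8: left child of 12 (depth 4)
22: left child of 23 (depth 4)
1: left child of 4 (depth 2)

12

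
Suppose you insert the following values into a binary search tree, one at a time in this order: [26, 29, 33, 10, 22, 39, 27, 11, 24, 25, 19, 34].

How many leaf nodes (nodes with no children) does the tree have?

4

Insert 26: tree is empty, so 26 becomes the root.
Insert 29: 29 > 26 → go right. Place as right child of 26.
Insert 33: 33 > 26 → go right; 33 > 29 → go right. Place as right child of 29.
Insert 10: 10 < 26 → go left. Place as left child of 26.
Insert 22: 22 < 26 → go left; 22 > 10 → go right. Place as right child of 10.
Insert 39: 39 > 26 → go right; 39 > 29 → go right; 39 > 33 → go right. Place as right child of 33.
Insert 27: 27 > 26 → go right; 27 < 29 → go left. Place as left child of 29.
Insert 11: 11 < 26 → go left; 11 > 10 → go right; 11 < 22 → go left. Place as left child of 22.
Insert 24: 24 < 26 → go left; 24 > 10 → go right; 24 > 22 → go right. Place as right child of 22.
Insert 25: 25 < 26 → go left; 25 > 10 → go right; 25 > 22 → go right; 25 > 24 → go right. Place as right child of 24.
Insert 19: 19 < 26 → go left; 19 > 10 → go right; 19 < 22 → go left; 19 > 11 → go right. Place as right child of 11.
Insert 34: 34 > 26 → go right; 34 > 29 → go right; 34 > 33 → go right; 34 < 39 → go left. Place as left child of 39.

Leaves: 19, 25, 27, 34 — 4 in total.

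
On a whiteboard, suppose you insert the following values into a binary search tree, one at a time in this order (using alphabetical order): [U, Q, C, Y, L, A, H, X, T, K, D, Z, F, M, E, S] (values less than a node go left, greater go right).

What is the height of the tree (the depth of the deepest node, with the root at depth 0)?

Insert U: tree is empty, so U becomes the root.
Insert Q: Q < U → go left. Place as left child of U.
Insert C: C < U → go left; C < Q → go left. Place as left child of Q.
Insert Y: Y > U → go right. Place as right child of U.
Insert L: L < U → go left; L < Q → go left; L > C → go right. Place as right child of C.
Insert A: A < U → go left; A < Q → go left; A < C → go left. Place as left child of C.
Insert H: H < U → go left; H < Q → go left; H > C → go right; H < L → go left. Place as left child of L.
Insert X: X > U → go right; X < Y → go left. Place as left child of Y.
Insert T: T < U → go left; T > Q → go right. Place as right child of Q.
Insert K: K < U → go left; K < Q → go left; K > C → go right; K < L → go left; K > H → go right. Place as right child of H.
Insert D: D < U → go left; D < Q → go left; D > C → go right; D < L → go left; D < H → go left. Place as left child of H.
Insert Z: Z > U → go right; Z > Y → go right. Place as right child of Y.
Insert F: F < U → go left; F < Q → go left; F > C → go right; F < L → go left; F < H → go left; F > D → go right. Place as right child of D.
Insert M: M < U → go left; M < Q → go left; M > C → go right; M > L → go right. Place as right child of L.
Insert E: E < U → go left; E < Q → go left; E > C → go right; E < L → go left; E < H → go left; E > D → go right; E < F → go left. Place as left child of F.
Insert S: S < U → go left; S > Q → go right; S < T → go left. Place as left child of T.

The deepest node is E at depth 7.

7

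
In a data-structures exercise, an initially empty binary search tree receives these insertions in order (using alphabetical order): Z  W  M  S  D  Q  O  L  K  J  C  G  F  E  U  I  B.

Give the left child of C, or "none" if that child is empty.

B

Resulting structure (node: left, right):
  Z: L=W, R=–
  W: L=M, R=–
  M: L=D, R=S
  S: L=Q, R=U
  D: L=C, R=L
  Q: L=O, R=–
  O: L=–, R=–
  L: L=K, R=–
  K: L=J, R=–
  J: L=G, R=–
  C: L=B, R=–
  G: L=F, R=I
  F: L=E, R=–
  E: L=–, R=–
  U: L=–, R=–
  I: L=–, R=–
  B: L=–, R=–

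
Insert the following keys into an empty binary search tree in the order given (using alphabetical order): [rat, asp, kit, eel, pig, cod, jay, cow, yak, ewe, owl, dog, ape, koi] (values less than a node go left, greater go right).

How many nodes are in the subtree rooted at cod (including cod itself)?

rat: root
asp: left child of rat (depth 1)
kit: right child of asp (depth 2)
eel: left child of kit (depth 3)
pig: right child of kit (depth 3)
cod: left child of eel (depth 4)
jay: right child of eel (depth 4)
cow: right child of cod (depth 5)
yak: right child of rat (depth 1)
ewe: left child of jay (depth 5)
owl: left child of pig (depth 4)
dog: right child of cow (depth 6)
ape: left child of asp (depth 2)
koi: left child of owl (depth 5)

Subtree rooted at cod contains: cod, cow, dog — 3 nodes.

3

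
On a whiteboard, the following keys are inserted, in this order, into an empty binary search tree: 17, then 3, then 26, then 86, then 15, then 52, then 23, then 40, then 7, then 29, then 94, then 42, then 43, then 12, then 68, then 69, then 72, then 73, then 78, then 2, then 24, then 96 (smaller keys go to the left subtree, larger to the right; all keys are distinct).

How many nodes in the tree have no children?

7

Insert 17: tree is empty, so 17 becomes the root.
Insert 3: 3 < 17 → go left. Place as left child of 17.
Insert 26: 26 > 17 → go right. Place as right child of 17.
Insert 86: 86 > 17 → go right; 86 > 26 → go right. Place as right child of 26.
Insert 15: 15 < 17 → go left; 15 > 3 → go right. Place as right child of 3.
Insert 52: 52 > 17 → go right; 52 > 26 → go right; 52 < 86 → go left. Place as left child of 86.
Insert 23: 23 > 17 → go right; 23 < 26 → go left. Place as left child of 26.
Insert 40: 40 > 17 → go right; 40 > 26 → go right; 40 < 86 → go left; 40 < 52 → go left. Place as left child of 52.
Insert 7: 7 < 17 → go left; 7 > 3 → go right; 7 < 15 → go left. Place as left child of 15.
Insert 29: 29 > 17 → go right; 29 > 26 → go right; 29 < 86 → go left; 29 < 52 → go left; 29 < 40 → go left. Place as left child of 40.
Insert 94: 94 > 17 → go right; 94 > 26 → go right; 94 > 86 → go right. Place as right child of 86.
Insert 42: 42 > 17 → go right; 42 > 26 → go right; 42 < 86 → go left; 42 < 52 → go left; 42 > 40 → go right. Place as right child of 40.
Insert 43: 43 > 17 → go right; 43 > 26 → go right; 43 < 86 → go left; 43 < 52 → go left; 43 > 40 → go right; 43 > 42 → go right. Place as right child of 42.
Insert 12: 12 < 17 → go left; 12 > 3 → go right; 12 < 15 → go left; 12 > 7 → go right. Place as right child of 7.
Insert 68: 68 > 17 → go right; 68 > 26 → go right; 68 < 86 → go left; 68 > 52 → go right. Place as right child of 52.
Insert 69: 69 > 17 → go right; 69 > 26 → go right; 69 < 86 → go left; 69 > 52 → go right; 69 > 68 → go right. Place as right child of 68.
Insert 72: 72 > 17 → go right; 72 > 26 → go right; 72 < 86 → go left; 72 > 52 → go right; 72 > 68 → go right; 72 > 69 → go right. Place as right child of 69.
Insert 73: 73 > 17 → go right; 73 > 26 → go right; 73 < 86 → go left; 73 > 52 → go right; 73 > 68 → go right; 73 > 69 → go right; 73 > 72 → go right. Place as right child of 72.
Insert 78: 78 > 17 → go right; 78 > 26 → go right; 78 < 86 → go left; 78 > 52 → go right; 78 > 68 → go right; 78 > 69 → go right; 78 > 72 → go right; 78 > 73 → go right. Place as right child of 73.
Insert 2: 2 < 17 → go left; 2 < 3 → go left. Place as left child of 3.
Insert 24: 24 > 17 → go right; 24 < 26 → go left; 24 > 23 → go right. Place as right child of 23.
Insert 96: 96 > 17 → go right; 96 > 26 → go right; 96 > 86 → go right; 96 > 94 → go right. Place as right child of 94.

Leaves: 2, 12, 24, 29, 43, 78, 96 — 7 in total.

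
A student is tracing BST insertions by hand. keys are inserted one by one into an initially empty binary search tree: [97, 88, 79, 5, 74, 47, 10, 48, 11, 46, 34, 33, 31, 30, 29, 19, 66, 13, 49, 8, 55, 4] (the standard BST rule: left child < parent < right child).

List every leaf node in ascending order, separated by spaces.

4 8 13 55

97: root
88: left child of 97 (depth 1)
79: left child of 88 (depth 2)
5: left child of 79 (depth 3)
74: right child of 5 (depth 4)
47: left child of 74 (depth 5)
10: left child of 47 (depth 6)
48: right child of 47 (depth 6)
11: right child of 10 (depth 7)
46: right child of 11 (depth 8)
34: left child of 46 (depth 9)
33: left child of 34 (depth 10)
31: left child of 33 (depth 11)
30: left child of 31 (depth 12)
29: left child of 30 (depth 13)
19: left child of 29 (depth 14)
66: right child of 48 (depth 7)
13: left child of 19 (depth 15)
49: left child of 66 (depth 8)
8: left child of 10 (depth 7)
55: right child of 49 (depth 9)
4: left child of 5 (depth 4)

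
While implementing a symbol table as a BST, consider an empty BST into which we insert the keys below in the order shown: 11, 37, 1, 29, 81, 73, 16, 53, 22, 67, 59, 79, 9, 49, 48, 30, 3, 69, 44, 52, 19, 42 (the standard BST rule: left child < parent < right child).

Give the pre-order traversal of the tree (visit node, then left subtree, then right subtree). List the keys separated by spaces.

11: root
37: right child of 11 (depth 1)
1: left child of 11 (depth 1)
29: left child of 37 (depth 2)
81: right child of 37 (depth 2)
73: left child of 81 (depth 3)
16: left child of 29 (depth 3)
53: left child of 73 (depth 4)
22: right child of 16 (depth 4)
67: right child of 53 (depth 5)
59: left child of 67 (depth 6)
79: right child of 73 (depth 4)
9: right child of 1 (depth 2)
49: left child of 53 (depth 5)
48: left child of 49 (depth 6)
30: right child of 29 (depth 3)
3: left child of 9 (depth 3)
69: right child of 67 (depth 6)
44: left child of 48 (depth 7)
52: right child of 49 (depth 6)
19: left child of 22 (depth 5)
42: left child of 44 (depth 8)

11 1 9 3 37 29 16 22 19 30 81 73 53 49 48 44 42 52 67 59 69 79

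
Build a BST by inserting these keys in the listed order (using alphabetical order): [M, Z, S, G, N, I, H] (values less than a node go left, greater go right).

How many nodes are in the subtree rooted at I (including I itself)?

M: root
Z: right child of M (depth 1)
S: left child of Z (depth 2)
G: left child of M (depth 1)
N: left child of S (depth 3)
I: right child of G (depth 2)
H: left child of I (depth 3)

Subtree rooted at I contains: I, H — 2 nodes.

2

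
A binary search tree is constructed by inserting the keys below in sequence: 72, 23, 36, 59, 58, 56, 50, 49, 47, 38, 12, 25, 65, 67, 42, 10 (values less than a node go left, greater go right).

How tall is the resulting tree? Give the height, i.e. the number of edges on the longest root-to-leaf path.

Insert 72: tree is empty, so 72 becomes the root.
Insert 23: 23 < 72 → go left. Place as left child of 72.
Insert 36: 36 < 72 → go left; 36 > 23 → go right. Place as right child of 23.
Insert 59: 59 < 72 → go left; 59 > 23 → go right; 59 > 36 → go right. Place as right child of 36.
Insert 58: 58 < 72 → go left; 58 > 23 → go right; 58 > 36 → go right; 58 < 59 → go left. Place as left child of 59.
Insert 56: 56 < 72 → go left; 56 > 23 → go right; 56 > 36 → go right; 56 < 59 → go left; 56 < 58 → go left. Place as left child of 58.
Insert 50: 50 < 72 → go left; 50 > 23 → go right; 50 > 36 → go right; 50 < 59 → go left; 50 < 58 → go left; 50 < 56 → go left. Place as left child of 56.
Insert 49: 49 < 72 → go left; 49 > 23 → go right; 49 > 36 → go right; 49 < 59 → go left; 49 < 58 → go left; 49 < 56 → go left; 49 < 50 → go left. Place as left child of 50.
Insert 47: 47 < 72 → go left; 47 > 23 → go right; 47 > 36 → go right; 47 < 59 → go left; 47 < 58 → go left; 47 < 56 → go left; 47 < 50 → go left; 47 < 49 → go left. Place as left child of 49.
Insert 38: 38 < 72 → go left; 38 > 23 → go right; 38 > 36 → go right; 38 < 59 → go left; 38 < 58 → go left; 38 < 56 → go left; 38 < 50 → go left; 38 < 49 → go left; 38 < 47 → go left. Place as left child of 47.
Insert 12: 12 < 72 → go left; 12 < 23 → go left. Place as left child of 23.
Insert 25: 25 < 72 → go left; 25 > 23 → go right; 25 < 36 → go left. Place as left child of 36.
Insert 65: 65 < 72 → go left; 65 > 23 → go right; 65 > 36 → go right; 65 > 59 → go right. Place as right child of 59.
Insert 67: 67 < 72 → go left; 67 > 23 → go right; 67 > 36 → go right; 67 > 59 → go right; 67 > 65 → go right. Place as right child of 65.
Insert 42: 42 < 72 → go left; 42 > 23 → go right; 42 > 36 → go right; 42 < 59 → go left; 42 < 58 → go left; 42 < 56 → go left; 42 < 50 → go left; 42 < 49 → go left; 42 < 47 → go left; 42 > 38 → go right. Place as right child of 38.
Insert 10: 10 < 72 → go left; 10 < 23 → go left; 10 < 12 → go left. Place as left child of 12.

The deepest node is 42 at depth 10.

10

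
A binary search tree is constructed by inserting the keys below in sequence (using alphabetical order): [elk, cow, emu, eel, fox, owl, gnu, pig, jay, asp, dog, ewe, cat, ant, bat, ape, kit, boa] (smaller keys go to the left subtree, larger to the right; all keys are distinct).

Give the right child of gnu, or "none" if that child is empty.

Resulting structure (node: left, right):
  elk: L=cow, R=emu
  cow: L=asp, R=eel
  emu: L=–, R=fox
  eel: L=dog, R=–
  fox: L=ewe, R=owl
  owl: L=gnu, R=pig
  gnu: L=–, R=jay
  pig: L=–, R=–
  jay: L=–, R=kit
  asp: L=ant, R=cat
  dog: L=–, R=–
  ewe: L=–, R=–
  cat: L=bat, R=–
  ant: L=–, R=ape
  bat: L=–, R=boa
  ape: L=–, R=–
  kit: L=–, R=–
  boa: L=–, R=–

jay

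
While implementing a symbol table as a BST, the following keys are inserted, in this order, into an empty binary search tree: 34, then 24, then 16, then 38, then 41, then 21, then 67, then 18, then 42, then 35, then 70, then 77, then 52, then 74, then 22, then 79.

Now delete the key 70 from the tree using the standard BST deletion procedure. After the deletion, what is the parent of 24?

34: root
24: left child of 34 (depth 1)
16: left child of 24 (depth 2)
38: right child of 34 (depth 1)
41: right child of 38 (depth 2)
21: right child of 16 (depth 3)
67: right child of 41 (depth 3)
18: left child of 21 (depth 4)
42: left child of 67 (depth 4)
35: left child of 38 (depth 2)
70: right child of 67 (depth 4)
77: right child of 70 (depth 5)
52: right child of 42 (depth 5)
74: left child of 77 (depth 6)
22: right child of 21 (depth 4)
79: right child of 77 (depth 6)

Delete 70 (at most one child — splice it out).
After deletion, 24's parent is 34.

34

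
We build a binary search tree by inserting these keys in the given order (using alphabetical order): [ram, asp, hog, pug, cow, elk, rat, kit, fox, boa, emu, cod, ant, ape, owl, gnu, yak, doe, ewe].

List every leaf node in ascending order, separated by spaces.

ram: root
asp: left child of ram (depth 1)
hog: right child of asp (depth 2)
pug: right child of hog (depth 3)
cow: left child of hog (depth 3)
elk: right child of cow (depth 4)
rat: right child of ram (depth 1)
kit: left child of pug (depth 4)
fox: right child of elk (depth 5)
boa: left child of cow (depth 4)
emu: left child of fox (depth 6)
cod: right child of boa (depth 5)
ant: left child of asp (depth 2)
ape: right child of ant (depth 3)
owl: right child of kit (depth 5)
gnu: right child of fox (depth 6)
yak: right child of rat (depth 2)
doe: left child of elk (depth 5)
ewe: right child of emu (depth 7)

ape cod doe ewe gnu owl yak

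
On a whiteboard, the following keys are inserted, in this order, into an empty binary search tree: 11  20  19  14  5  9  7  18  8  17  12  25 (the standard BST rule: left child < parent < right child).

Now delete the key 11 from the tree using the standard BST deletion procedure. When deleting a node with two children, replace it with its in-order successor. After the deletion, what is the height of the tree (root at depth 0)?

5

11: root
20: right child of 11 (depth 1)
19: left child of 20 (depth 2)
14: left child of 19 (depth 3)
5: left child of 11 (depth 1)
9: right child of 5 (depth 2)
7: left child of 9 (depth 3)
18: right child of 14 (depth 4)
8: right child of 7 (depth 4)
17: left child of 18 (depth 5)
12: left child of 14 (depth 4)
25: right child of 20 (depth 2)

Delete 11 (two children — replace with in-order successor).
After deletion, deepest node is 17 at depth 5.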